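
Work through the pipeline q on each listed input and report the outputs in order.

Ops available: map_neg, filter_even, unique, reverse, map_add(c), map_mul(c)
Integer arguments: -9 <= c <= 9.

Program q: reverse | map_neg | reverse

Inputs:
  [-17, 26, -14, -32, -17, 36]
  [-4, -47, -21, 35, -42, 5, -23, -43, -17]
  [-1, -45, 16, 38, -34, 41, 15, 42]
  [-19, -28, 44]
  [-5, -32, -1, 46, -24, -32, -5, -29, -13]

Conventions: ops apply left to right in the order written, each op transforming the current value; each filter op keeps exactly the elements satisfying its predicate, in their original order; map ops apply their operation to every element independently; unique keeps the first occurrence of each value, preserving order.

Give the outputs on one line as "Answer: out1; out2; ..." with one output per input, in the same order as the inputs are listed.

[17, -26, 14, 32, 17, -36]; [4, 47, 21, -35, 42, -5, 23, 43, 17]; [1, 45, -16, -38, 34, -41, -15, -42]; [19, 28, -44]; [5, 32, 1, -46, 24, 32, 5, 29, 13]

Execution, op by op:
  [-17, 26, -14, -32, -17, 36] -> [36, -17, -32, -14, 26, -17] -> [-36, 17, 32, 14, -26, 17] -> [17, -26, 14, 32, 17, -36]
  [-4, -47, -21, 35, -42, 5, -23, -43, -17] -> [-17, -43, -23, 5, -42, 35, -21, -47, -4] -> [17, 43, 23, -5, 42, -35, 21, 47, 4] -> [4, 47, 21, -35, 42, -5, 23, 43, 17]
  [-1, -45, 16, 38, -34, 41, 15, 42] -> [42, 15, 41, -34, 38, 16, -45, -1] -> [-42, -15, -41, 34, -38, -16, 45, 1] -> [1, 45, -16, -38, 34, -41, -15, -42]
  [-19, -28, 44] -> [44, -28, -19] -> [-44, 28, 19] -> [19, 28, -44]
  [-5, -32, -1, 46, -24, -32, -5, -29, -13] -> [-13, -29, -5, -32, -24, 46, -1, -32, -5] -> [13, 29, 5, 32, 24, -46, 1, 32, 5] -> [5, 32, 1, -46, 24, 32, 5, 29, 13]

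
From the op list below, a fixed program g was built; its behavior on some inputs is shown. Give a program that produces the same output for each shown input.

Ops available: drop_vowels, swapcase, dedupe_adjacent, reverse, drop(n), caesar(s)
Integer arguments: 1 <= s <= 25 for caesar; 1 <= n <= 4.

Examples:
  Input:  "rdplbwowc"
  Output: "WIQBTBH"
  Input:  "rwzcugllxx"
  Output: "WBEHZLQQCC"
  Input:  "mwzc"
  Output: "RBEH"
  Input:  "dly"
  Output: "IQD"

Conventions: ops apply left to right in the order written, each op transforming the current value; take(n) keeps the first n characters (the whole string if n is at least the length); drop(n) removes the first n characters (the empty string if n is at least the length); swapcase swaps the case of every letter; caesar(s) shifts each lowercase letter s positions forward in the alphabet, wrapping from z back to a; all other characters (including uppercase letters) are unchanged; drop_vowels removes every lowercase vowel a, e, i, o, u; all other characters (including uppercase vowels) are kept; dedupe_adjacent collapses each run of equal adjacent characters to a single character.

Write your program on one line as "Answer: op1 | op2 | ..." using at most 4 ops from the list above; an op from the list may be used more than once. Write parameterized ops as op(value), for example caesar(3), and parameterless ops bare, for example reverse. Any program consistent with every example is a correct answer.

caesar(25) | drop_vowels | caesar(6) | swapcase

Check, running the answer program on each example:
  "rdplbwowc" -> "qcokavnvb" -> "qckvnvb" -> "wiqbtbh" -> "WIQBTBH"
  "rwzcugllxx" -> "qvybtfkkww" -> "qvybtfkkww" -> "wbehzlqqcc" -> "WBEHZLQQCC"
  "mwzc" -> "lvyb" -> "lvyb" -> "rbeh" -> "RBEH"
  "dly" -> "ckx" -> "ckx" -> "iqd" -> "IQD"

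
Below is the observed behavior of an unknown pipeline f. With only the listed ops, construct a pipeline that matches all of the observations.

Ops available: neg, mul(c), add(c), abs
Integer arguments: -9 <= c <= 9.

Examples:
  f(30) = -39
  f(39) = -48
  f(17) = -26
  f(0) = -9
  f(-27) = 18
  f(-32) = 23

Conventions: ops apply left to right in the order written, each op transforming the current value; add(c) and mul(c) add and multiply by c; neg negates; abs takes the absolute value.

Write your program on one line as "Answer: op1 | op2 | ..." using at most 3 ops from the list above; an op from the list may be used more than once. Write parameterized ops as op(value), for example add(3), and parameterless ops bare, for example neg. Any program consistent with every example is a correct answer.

neg | add(-9)

Check, running the answer program on each example:
  30 -> -30 -> -39
  39 -> -39 -> -48
  17 -> -17 -> -26
  0 -> 0 -> -9
  -27 -> 27 -> 18
  -32 -> 32 -> 23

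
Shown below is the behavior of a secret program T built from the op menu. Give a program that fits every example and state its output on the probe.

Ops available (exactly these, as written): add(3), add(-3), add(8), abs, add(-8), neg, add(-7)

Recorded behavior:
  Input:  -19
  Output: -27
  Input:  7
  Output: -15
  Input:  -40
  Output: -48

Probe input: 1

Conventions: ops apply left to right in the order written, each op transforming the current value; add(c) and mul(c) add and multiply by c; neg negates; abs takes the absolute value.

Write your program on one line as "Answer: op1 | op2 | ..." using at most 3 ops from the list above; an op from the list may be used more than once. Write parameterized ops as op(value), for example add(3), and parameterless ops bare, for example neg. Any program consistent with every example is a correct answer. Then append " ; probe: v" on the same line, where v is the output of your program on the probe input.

abs | add(8) | neg ; probe: -9

Check, running the answer program on each example:
  -19 -> 19 -> 27 -> -27
  7 -> 7 -> 15 -> -15
  -40 -> 40 -> 48 -> -48
  probe: 1 -> 1 -> 9 -> -9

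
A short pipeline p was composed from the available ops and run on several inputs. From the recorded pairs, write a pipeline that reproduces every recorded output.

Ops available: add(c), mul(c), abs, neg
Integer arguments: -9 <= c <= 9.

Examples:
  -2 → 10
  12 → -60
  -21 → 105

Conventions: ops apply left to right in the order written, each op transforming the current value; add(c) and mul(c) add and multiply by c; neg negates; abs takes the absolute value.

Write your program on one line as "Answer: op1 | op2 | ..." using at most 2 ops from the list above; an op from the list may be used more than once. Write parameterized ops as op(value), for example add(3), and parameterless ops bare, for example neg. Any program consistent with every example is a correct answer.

mul(5) | neg

Check, running the answer program on each example:
  -2 -> -10 -> 10
  12 -> 60 -> -60
  -21 -> -105 -> 105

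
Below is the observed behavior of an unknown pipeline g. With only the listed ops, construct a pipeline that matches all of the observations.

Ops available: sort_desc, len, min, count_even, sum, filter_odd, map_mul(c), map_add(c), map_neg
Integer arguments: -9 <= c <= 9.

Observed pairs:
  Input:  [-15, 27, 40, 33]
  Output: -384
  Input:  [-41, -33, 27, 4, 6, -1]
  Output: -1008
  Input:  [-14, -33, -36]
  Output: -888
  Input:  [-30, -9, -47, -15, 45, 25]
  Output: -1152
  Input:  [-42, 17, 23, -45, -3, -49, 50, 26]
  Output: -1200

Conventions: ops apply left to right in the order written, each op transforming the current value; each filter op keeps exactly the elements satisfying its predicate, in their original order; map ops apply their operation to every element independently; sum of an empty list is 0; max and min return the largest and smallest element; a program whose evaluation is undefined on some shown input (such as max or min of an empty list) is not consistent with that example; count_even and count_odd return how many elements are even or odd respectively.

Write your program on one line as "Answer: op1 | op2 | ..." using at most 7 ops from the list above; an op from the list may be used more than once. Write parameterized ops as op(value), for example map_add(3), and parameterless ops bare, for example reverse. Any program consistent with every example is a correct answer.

map_mul(4) | map_add(-4) | map_neg | map_mul(6) | map_neg | min

Check, running the answer program on each example:
  [-15, 27, 40, 33] -> [-60, 108, 160, 132] -> [-64, 104, 156, 128] -> [64, -104, -156, -128] -> [384, -624, -936, -768] -> [-384, 624, 936, 768] -> -384
  [-41, -33, 27, 4, 6, -1] -> [-164, -132, 108, 16, 24, -4] -> [-168, -136, 104, 12, 20, -8] -> [168, 136, -104, -12, -20, 8] -> [1008, 816, -624, -72, -120, 48] -> [-1008, -816, 624, 72, 120, -48] -> -1008
  [-14, -33, -36] -> [-56, -132, -144] -> [-60, -136, -148] -> [60, 136, 148] -> [360, 816, 888] -> [-360, -816, -888] -> -888
  [-30, -9, -47, -15, 45, 25] -> [-120, -36, -188, -60, 180, 100] -> [-124, -40, -192, -64, 176, 96] -> [124, 40, 192, 64, -176, -96] -> [744, 240, 1152, 384, -1056, -576] -> [-744, -240, -1152, -384, 1056, 576] -> -1152
  [-42, 17, 23, -45, -3, -49, 50, 26] -> [-168, 68, 92, -180, -12, -196, 200, 104] -> [-172, 64, 88, -184, -16, -200, 196, 100] -> [172, -64, -88, 184, 16, 200, -196, -100] -> [1032, -384, -528, 1104, 96, 1200, -1176, -600] -> [-1032, 384, 528, -1104, -96, -1200, 1176, 600] -> -1200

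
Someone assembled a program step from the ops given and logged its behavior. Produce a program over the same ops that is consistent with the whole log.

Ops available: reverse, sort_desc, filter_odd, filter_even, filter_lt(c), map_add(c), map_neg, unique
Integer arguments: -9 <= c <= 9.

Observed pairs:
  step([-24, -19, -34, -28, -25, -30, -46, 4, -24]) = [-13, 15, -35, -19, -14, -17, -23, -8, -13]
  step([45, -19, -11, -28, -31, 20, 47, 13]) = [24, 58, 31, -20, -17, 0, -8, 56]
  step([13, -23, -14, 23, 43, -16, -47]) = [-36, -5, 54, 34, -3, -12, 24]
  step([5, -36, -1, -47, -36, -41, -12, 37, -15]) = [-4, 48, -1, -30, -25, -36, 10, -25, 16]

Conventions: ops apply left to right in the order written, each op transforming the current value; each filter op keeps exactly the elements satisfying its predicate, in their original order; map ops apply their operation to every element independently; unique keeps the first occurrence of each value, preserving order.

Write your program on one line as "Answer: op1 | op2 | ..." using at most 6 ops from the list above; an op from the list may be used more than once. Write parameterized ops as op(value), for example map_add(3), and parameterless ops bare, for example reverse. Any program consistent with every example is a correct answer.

map_add(1) | map_add(1) | map_add(2) | reverse | map_add(7)

Check, running the answer program on each example:
  [-24, -19, -34, -28, -25, -30, -46, 4, -24] -> [-23, -18, -33, -27, -24, -29, -45, 5, -23] -> [-22, -17, -32, -26, -23, -28, -44, 6, -22] -> [-20, -15, -30, -24, -21, -26, -42, 8, -20] -> [-20, 8, -42, -26, -21, -24, -30, -15, -20] -> [-13, 15, -35, -19, -14, -17, -23, -8, -13]
  [45, -19, -11, -28, -31, 20, 47, 13] -> [46, -18, -10, -27, -30, 21, 48, 14] -> [47, -17, -9, -26, -29, 22, 49, 15] -> [49, -15, -7, -24, -27, 24, 51, 17] -> [17, 51, 24, -27, -24, -7, -15, 49] -> [24, 58, 31, -20, -17, 0, -8, 56]
  [13, -23, -14, 23, 43, -16, -47] -> [14, -22, -13, 24, 44, -15, -46] -> [15, -21, -12, 25, 45, -14, -45] -> [17, -19, -10, 27, 47, -12, -43] -> [-43, -12, 47, 27, -10, -19, 17] -> [-36, -5, 54, 34, -3, -12, 24]
  [5, -36, -1, -47, -36, -41, -12, 37, -15] -> [6, -35, 0, -46, -35, -40, -11, 38, -14] -> [7, -34, 1, -45, -34, -39, -10, 39, -13] -> [9, -32, 3, -43, -32, -37, -8, 41, -11] -> [-11, 41, -8, -37, -32, -43, 3, -32, 9] -> [-4, 48, -1, -30, -25, -36, 10, -25, 16]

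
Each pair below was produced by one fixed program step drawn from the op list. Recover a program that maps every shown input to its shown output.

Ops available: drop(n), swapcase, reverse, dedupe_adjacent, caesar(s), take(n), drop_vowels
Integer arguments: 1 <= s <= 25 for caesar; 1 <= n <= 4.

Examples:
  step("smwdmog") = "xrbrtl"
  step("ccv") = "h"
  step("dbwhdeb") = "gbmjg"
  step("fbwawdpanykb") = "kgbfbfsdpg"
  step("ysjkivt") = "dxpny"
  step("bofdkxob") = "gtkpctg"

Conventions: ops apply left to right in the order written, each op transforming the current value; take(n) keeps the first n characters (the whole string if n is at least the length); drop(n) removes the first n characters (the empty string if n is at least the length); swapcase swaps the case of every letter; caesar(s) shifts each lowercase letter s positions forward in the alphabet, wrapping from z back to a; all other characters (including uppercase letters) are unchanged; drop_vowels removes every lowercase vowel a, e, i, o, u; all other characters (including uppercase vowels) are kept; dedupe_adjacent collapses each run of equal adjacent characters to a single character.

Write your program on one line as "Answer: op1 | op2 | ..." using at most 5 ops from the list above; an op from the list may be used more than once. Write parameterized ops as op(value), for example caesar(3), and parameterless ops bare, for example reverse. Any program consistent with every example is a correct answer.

caesar(5) | swapcase | dedupe_adjacent | swapcase | drop_vowels

Check, running the answer program on each example:
  "smwdmog" -> "xrbirtl" -> "XRBIRTL" -> "XRBIRTL" -> "xrbirtl" -> "xrbrtl"
  "ccv" -> "hha" -> "HHA" -> "HA" -> "ha" -> "h"
  "dbwhdeb" -> "igbmijg" -> "IGBMIJG" -> "IGBMIJG" -> "igbmijg" -> "gbmjg"
  "fbwawdpanykb" -> "kgbfbiufsdpg" -> "KGBFBIUFSDPG" -> "KGBFBIUFSDPG" -> "kgbfbiufsdpg" -> "kgbfbfsdpg"
  "ysjkivt" -> "dxopnay" -> "DXOPNAY" -> "DXOPNAY" -> "dxopnay" -> "dxpny"
  "bofdkxob" -> "gtkipctg" -> "GTKIPCTG" -> "GTKIPCTG" -> "gtkipctg" -> "gtkpctg"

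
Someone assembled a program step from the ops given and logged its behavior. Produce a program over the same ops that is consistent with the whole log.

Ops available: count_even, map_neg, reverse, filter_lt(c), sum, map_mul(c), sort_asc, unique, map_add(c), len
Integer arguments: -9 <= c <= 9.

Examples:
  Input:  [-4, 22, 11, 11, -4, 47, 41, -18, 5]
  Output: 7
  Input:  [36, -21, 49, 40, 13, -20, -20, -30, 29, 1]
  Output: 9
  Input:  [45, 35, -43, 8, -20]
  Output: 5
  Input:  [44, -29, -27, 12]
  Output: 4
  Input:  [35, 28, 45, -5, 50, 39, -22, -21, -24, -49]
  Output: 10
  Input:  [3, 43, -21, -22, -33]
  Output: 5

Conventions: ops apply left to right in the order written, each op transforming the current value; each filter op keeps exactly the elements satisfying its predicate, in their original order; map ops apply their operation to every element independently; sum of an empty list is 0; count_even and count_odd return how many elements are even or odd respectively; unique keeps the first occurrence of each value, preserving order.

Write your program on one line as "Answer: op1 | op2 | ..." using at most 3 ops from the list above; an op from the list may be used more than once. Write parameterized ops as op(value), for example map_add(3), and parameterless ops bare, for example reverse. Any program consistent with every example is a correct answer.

sort_asc | unique | len

Check, running the answer program on each example:
  [-4, 22, 11, 11, -4, 47, 41, -18, 5] -> [-18, -4, -4, 5, 11, 11, 22, 41, 47] -> [-18, -4, 5, 11, 22, 41, 47] -> 7
  [36, -21, 49, 40, 13, -20, -20, -30, 29, 1] -> [-30, -21, -20, -20, 1, 13, 29, 36, 40, 49] -> [-30, -21, -20, 1, 13, 29, 36, 40, 49] -> 9
  [45, 35, -43, 8, -20] -> [-43, -20, 8, 35, 45] -> [-43, -20, 8, 35, 45] -> 5
  [44, -29, -27, 12] -> [-29, -27, 12, 44] -> [-29, -27, 12, 44] -> 4
  [35, 28, 45, -5, 50, 39, -22, -21, -24, -49] -> [-49, -24, -22, -21, -5, 28, 35, 39, 45, 50] -> [-49, -24, -22, -21, -5, 28, 35, 39, 45, 50] -> 10
  [3, 43, -21, -22, -33] -> [-33, -22, -21, 3, 43] -> [-33, -22, -21, 3, 43] -> 5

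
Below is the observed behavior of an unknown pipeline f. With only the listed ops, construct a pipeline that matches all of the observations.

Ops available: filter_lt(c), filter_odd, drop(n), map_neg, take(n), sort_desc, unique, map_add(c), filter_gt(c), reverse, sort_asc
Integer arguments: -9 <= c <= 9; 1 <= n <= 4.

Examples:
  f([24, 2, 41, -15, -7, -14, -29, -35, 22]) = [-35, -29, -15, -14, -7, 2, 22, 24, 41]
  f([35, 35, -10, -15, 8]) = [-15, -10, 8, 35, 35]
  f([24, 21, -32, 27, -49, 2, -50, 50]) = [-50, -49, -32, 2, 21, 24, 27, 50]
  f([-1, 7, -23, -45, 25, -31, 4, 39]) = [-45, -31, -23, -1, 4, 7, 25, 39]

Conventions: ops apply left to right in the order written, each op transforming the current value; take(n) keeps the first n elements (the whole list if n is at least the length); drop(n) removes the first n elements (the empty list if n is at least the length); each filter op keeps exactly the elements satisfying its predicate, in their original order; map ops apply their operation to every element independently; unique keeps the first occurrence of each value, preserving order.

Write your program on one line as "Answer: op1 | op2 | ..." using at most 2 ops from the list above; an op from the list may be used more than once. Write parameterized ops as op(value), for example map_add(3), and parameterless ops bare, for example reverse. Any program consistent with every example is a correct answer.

sort_desc | reverse

Check, running the answer program on each example:
  [24, 2, 41, -15, -7, -14, -29, -35, 22] -> [41, 24, 22, 2, -7, -14, -15, -29, -35] -> [-35, -29, -15, -14, -7, 2, 22, 24, 41]
  [35, 35, -10, -15, 8] -> [35, 35, 8, -10, -15] -> [-15, -10, 8, 35, 35]
  [24, 21, -32, 27, -49, 2, -50, 50] -> [50, 27, 24, 21, 2, -32, -49, -50] -> [-50, -49, -32, 2, 21, 24, 27, 50]
  [-1, 7, -23, -45, 25, -31, 4, 39] -> [39, 25, 7, 4, -1, -23, -31, -45] -> [-45, -31, -23, -1, 4, 7, 25, 39]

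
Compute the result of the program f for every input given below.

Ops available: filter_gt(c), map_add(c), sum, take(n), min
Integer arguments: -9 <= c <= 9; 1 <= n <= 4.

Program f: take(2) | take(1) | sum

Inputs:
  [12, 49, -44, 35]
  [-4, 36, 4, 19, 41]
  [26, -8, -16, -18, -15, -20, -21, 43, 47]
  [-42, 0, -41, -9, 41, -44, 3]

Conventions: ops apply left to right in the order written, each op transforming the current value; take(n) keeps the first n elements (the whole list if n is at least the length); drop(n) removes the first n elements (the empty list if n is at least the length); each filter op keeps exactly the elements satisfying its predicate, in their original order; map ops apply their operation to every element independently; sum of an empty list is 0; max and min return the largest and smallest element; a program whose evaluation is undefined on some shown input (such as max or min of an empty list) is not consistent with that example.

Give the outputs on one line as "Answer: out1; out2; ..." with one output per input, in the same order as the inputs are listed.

12; -4; 26; -42

Execution, op by op:
  [12, 49, -44, 35] -> [12, 49] -> [12] -> 12
  [-4, 36, 4, 19, 41] -> [-4, 36] -> [-4] -> -4
  [26, -8, -16, -18, -15, -20, -21, 43, 47] -> [26, -8] -> [26] -> 26
  [-42, 0, -41, -9, 41, -44, 3] -> [-42, 0] -> [-42] -> -42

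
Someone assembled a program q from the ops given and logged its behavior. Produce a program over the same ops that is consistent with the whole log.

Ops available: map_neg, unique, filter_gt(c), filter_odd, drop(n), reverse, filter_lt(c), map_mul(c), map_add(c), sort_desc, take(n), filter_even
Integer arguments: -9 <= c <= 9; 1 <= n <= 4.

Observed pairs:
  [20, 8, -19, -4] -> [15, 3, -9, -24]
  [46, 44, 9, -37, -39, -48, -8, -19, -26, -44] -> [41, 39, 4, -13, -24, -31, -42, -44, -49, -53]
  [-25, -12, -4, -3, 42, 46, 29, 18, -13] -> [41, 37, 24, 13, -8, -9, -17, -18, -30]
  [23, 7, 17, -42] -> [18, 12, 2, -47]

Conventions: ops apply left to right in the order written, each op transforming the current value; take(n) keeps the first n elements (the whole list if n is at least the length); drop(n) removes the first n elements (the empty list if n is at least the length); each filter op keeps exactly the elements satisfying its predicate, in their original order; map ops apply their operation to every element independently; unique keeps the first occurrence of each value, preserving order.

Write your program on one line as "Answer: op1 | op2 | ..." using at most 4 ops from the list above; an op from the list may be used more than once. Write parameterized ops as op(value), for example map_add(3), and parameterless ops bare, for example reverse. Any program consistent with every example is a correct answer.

map_add(-6) | map_add(1) | sort_desc

Check, running the answer program on each example:
  [20, 8, -19, -4] -> [14, 2, -25, -10] -> [15, 3, -24, -9] -> [15, 3, -9, -24]
  [46, 44, 9, -37, -39, -48, -8, -19, -26, -44] -> [40, 38, 3, -43, -45, -54, -14, -25, -32, -50] -> [41, 39, 4, -42, -44, -53, -13, -24, -31, -49] -> [41, 39, 4, -13, -24, -31, -42, -44, -49, -53]
  [-25, -12, -4, -3, 42, 46, 29, 18, -13] -> [-31, -18, -10, -9, 36, 40, 23, 12, -19] -> [-30, -17, -9, -8, 37, 41, 24, 13, -18] -> [41, 37, 24, 13, -8, -9, -17, -18, -30]
  [23, 7, 17, -42] -> [17, 1, 11, -48] -> [18, 2, 12, -47] -> [18, 12, 2, -47]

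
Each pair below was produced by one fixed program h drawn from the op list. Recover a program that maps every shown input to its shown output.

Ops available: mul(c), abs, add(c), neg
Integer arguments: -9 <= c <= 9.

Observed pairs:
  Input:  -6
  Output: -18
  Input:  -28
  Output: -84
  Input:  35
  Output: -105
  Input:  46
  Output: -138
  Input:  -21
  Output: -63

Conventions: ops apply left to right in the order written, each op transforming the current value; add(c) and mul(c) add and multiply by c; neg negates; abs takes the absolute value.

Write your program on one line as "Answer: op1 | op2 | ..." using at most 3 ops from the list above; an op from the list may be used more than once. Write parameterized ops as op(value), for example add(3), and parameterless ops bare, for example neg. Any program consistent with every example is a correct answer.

mul(3) | abs | neg

Check, running the answer program on each example:
  -6 -> -18 -> 18 -> -18
  -28 -> -84 -> 84 -> -84
  35 -> 105 -> 105 -> -105
  46 -> 138 -> 138 -> -138
  -21 -> -63 -> 63 -> -63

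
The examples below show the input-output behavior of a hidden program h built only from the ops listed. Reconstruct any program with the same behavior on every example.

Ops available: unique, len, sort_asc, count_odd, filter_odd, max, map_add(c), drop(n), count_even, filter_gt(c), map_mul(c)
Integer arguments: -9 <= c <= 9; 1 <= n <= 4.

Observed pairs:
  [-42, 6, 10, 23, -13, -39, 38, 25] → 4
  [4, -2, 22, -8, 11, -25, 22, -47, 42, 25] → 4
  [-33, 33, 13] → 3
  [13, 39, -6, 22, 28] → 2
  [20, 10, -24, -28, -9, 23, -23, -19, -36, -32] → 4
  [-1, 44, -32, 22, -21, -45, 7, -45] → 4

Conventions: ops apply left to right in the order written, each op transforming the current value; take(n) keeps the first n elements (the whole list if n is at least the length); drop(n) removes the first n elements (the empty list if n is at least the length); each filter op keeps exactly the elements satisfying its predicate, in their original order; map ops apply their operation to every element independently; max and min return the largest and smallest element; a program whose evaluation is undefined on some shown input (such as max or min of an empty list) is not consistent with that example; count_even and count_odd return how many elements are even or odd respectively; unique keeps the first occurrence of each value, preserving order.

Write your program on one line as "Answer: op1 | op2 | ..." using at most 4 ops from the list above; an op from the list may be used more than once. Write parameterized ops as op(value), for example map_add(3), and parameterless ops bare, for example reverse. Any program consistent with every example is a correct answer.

unique | sort_asc | count_odd

Check, running the answer program on each example:
  [-42, 6, 10, 23, -13, -39, 38, 25] -> [-42, 6, 10, 23, -13, -39, 38, 25] -> [-42, -39, -13, 6, 10, 23, 25, 38] -> 4
  [4, -2, 22, -8, 11, -25, 22, -47, 42, 25] -> [4, -2, 22, -8, 11, -25, -47, 42, 25] -> [-47, -25, -8, -2, 4, 11, 22, 25, 42] -> 4
  [-33, 33, 13] -> [-33, 33, 13] -> [-33, 13, 33] -> 3
  [13, 39, -6, 22, 28] -> [13, 39, -6, 22, 28] -> [-6, 13, 22, 28, 39] -> 2
  [20, 10, -24, -28, -9, 23, -23, -19, -36, -32] -> [20, 10, -24, -28, -9, 23, -23, -19, -36, -32] -> [-36, -32, -28, -24, -23, -19, -9, 10, 20, 23] -> 4
  [-1, 44, -32, 22, -21, -45, 7, -45] -> [-1, 44, -32, 22, -21, -45, 7] -> [-45, -32, -21, -1, 7, 22, 44] -> 4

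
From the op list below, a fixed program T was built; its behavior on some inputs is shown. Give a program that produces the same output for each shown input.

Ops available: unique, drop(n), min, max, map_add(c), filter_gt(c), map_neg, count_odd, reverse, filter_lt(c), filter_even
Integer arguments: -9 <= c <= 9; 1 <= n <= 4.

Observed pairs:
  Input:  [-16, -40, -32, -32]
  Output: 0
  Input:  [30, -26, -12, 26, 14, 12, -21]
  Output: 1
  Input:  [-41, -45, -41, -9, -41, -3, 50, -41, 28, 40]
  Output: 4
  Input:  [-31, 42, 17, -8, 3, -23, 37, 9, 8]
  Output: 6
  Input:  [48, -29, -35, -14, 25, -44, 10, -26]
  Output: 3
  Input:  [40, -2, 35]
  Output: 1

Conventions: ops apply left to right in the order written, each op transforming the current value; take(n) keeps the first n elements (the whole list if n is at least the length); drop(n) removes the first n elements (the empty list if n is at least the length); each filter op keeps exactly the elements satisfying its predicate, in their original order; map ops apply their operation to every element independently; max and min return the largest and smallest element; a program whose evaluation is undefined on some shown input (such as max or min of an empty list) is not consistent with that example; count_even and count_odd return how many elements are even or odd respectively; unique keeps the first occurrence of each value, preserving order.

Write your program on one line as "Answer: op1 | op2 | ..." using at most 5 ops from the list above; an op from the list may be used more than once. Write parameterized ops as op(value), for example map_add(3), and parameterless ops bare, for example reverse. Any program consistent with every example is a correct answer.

map_neg | map_add(8) | unique | reverse | count_odd

Check, running the answer program on each example:
  [-16, -40, -32, -32] -> [16, 40, 32, 32] -> [24, 48, 40, 40] -> [24, 48, 40] -> [40, 48, 24] -> 0
  [30, -26, -12, 26, 14, 12, -21] -> [-30, 26, 12, -26, -14, -12, 21] -> [-22, 34, 20, -18, -6, -4, 29] -> [-22, 34, 20, -18, -6, -4, 29] -> [29, -4, -6, -18, 20, 34, -22] -> 1
  [-41, -45, -41, -9, -41, -3, 50, -41, 28, 40] -> [41, 45, 41, 9, 41, 3, -50, 41, -28, -40] -> [49, 53, 49, 17, 49, 11, -42, 49, -20, -32] -> [49, 53, 17, 11, -42, -20, -32] -> [-32, -20, -42, 11, 17, 53, 49] -> 4
  [-31, 42, 17, -8, 3, -23, 37, 9, 8] -> [31, -42, -17, 8, -3, 23, -37, -9, -8] -> [39, -34, -9, 16, 5, 31, -29, -1, 0] -> [39, -34, -9, 16, 5, 31, -29, -1, 0] -> [0, -1, -29, 31, 5, 16, -9, -34, 39] -> 6
  [48, -29, -35, -14, 25, -44, 10, -26] -> [-48, 29, 35, 14, -25, 44, -10, 26] -> [-40, 37, 43, 22, -17, 52, -2, 34] -> [-40, 37, 43, 22, -17, 52, -2, 34] -> [34, -2, 52, -17, 22, 43, 37, -40] -> 3
  [40, -2, 35] -> [-40, 2, -35] -> [-32, 10, -27] -> [-32, 10, -27] -> [-27, 10, -32] -> 1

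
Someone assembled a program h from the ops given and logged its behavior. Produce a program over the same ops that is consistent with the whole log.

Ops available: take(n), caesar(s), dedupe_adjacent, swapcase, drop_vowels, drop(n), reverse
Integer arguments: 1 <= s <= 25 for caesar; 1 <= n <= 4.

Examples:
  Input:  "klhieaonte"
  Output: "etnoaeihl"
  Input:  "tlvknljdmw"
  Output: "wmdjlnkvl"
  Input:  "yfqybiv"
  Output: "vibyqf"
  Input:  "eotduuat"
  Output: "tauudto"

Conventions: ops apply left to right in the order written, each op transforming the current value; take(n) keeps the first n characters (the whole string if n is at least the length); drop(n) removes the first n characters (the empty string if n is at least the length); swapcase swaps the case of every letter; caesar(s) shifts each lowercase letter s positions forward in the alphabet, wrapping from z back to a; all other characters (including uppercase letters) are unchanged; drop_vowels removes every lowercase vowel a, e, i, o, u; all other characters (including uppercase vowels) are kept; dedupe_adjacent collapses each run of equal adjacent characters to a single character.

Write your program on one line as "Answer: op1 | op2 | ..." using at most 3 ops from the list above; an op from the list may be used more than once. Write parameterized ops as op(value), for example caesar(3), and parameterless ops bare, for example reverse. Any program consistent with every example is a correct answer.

drop(1) | reverse

Check, running the answer program on each example:
  "klhieaonte" -> "lhieaonte" -> "etnoaeihl"
  "tlvknljdmw" -> "lvknljdmw" -> "wmdjlnkvl"
  "yfqybiv" -> "fqybiv" -> "vibyqf"
  "eotduuat" -> "otduuat" -> "tauudto"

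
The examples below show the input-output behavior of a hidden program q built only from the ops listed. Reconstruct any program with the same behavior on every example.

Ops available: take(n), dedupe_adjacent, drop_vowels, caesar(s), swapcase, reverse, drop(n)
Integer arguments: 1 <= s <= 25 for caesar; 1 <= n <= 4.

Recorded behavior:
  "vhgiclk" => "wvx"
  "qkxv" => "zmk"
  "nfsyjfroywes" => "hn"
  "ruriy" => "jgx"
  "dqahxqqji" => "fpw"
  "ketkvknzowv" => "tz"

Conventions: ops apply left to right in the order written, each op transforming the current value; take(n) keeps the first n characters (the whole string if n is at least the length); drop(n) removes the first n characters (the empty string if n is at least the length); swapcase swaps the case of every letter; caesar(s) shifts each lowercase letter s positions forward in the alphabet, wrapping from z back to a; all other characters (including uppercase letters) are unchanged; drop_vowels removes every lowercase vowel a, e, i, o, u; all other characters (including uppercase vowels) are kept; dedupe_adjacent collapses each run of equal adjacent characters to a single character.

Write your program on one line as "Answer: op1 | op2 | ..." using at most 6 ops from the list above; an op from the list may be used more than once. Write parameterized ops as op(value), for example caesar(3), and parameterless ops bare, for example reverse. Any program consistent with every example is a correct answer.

drop(1) | dedupe_adjacent | take(3) | caesar(15) | drop_vowels

Check, running the answer program on each example:
  "vhgiclk" -> "hgiclk" -> "hgiclk" -> "hgi" -> "wvx" -> "wvx"
  "qkxv" -> "kxv" -> "kxv" -> "kxv" -> "zmk" -> "zmk"
  "nfsyjfroywes" -> "fsyjfroywes" -> "fsyjfroywes" -> "fsy" -> "uhn" -> "hn"
  "ruriy" -> "uriy" -> "uriy" -> "uri" -> "jgx" -> "jgx"
  "dqahxqqji" -> "qahxqqji" -> "qahxqji" -> "qah" -> "fpw" -> "fpw"
  "ketkvknzowv" -> "etkvknzowv" -> "etkvknzowv" -> "etk" -> "tiz" -> "tz"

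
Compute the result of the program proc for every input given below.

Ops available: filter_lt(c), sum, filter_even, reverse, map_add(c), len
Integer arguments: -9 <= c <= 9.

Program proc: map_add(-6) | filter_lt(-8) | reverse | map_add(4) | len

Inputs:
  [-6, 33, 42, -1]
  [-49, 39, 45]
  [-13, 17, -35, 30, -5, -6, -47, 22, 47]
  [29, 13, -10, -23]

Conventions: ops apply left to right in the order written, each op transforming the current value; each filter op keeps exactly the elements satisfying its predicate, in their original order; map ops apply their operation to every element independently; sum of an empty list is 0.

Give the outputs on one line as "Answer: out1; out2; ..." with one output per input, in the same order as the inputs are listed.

1; 1; 5; 2

Execution, op by op:
  [-6, 33, 42, -1] -> [-12, 27, 36, -7] -> [-12] -> [-12] -> [-8] -> 1
  [-49, 39, 45] -> [-55, 33, 39] -> [-55] -> [-55] -> [-51] -> 1
  [-13, 17, -35, 30, -5, -6, -47, 22, 47] -> [-19, 11, -41, 24, -11, -12, -53, 16, 41] -> [-19, -41, -11, -12, -53] -> [-53, -12, -11, -41, -19] -> [-49, -8, -7, -37, -15] -> 5
  [29, 13, -10, -23] -> [23, 7, -16, -29] -> [-16, -29] -> [-29, -16] -> [-25, -12] -> 2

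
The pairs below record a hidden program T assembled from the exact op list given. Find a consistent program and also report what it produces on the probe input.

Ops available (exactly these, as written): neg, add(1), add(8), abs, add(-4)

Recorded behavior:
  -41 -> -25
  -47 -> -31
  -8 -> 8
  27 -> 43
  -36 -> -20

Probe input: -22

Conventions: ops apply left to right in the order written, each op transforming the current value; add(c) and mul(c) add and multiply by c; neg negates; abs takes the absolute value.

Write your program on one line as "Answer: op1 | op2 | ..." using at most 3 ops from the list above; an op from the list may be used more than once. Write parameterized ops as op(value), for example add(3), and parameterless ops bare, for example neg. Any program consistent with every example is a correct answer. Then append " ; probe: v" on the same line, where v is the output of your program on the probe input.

add(8) | add(8) ; probe: -6

Check, running the answer program on each example:
  -41 -> -33 -> -25
  -47 -> -39 -> -31
  -8 -> 0 -> 8
  27 -> 35 -> 43
  -36 -> -28 -> -20
  probe: -22 -> -14 -> -6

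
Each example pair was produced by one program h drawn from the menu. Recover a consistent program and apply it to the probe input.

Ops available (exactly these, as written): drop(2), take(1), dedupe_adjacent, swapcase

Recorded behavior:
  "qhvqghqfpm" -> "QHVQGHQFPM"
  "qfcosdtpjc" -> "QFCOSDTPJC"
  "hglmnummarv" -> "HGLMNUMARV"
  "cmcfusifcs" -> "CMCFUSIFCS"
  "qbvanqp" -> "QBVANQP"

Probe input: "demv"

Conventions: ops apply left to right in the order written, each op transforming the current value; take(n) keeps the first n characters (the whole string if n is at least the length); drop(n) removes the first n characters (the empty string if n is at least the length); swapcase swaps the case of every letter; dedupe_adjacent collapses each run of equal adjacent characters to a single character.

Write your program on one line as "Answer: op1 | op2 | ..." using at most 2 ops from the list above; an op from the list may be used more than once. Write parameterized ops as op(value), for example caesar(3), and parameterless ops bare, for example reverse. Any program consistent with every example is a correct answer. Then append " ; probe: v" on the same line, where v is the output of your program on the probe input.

swapcase | dedupe_adjacent ; probe: "DEMV"

Check, running the answer program on each example:
  "qhvqghqfpm" -> "QHVQGHQFPM" -> "QHVQGHQFPM"
  "qfcosdtpjc" -> "QFCOSDTPJC" -> "QFCOSDTPJC"
  "hglmnummarv" -> "HGLMNUMMARV" -> "HGLMNUMARV"
  "cmcfusifcs" -> "CMCFUSIFCS" -> "CMCFUSIFCS"
  "qbvanqp" -> "QBVANQP" -> "QBVANQP"
  probe: "demv" -> "DEMV" -> "DEMV"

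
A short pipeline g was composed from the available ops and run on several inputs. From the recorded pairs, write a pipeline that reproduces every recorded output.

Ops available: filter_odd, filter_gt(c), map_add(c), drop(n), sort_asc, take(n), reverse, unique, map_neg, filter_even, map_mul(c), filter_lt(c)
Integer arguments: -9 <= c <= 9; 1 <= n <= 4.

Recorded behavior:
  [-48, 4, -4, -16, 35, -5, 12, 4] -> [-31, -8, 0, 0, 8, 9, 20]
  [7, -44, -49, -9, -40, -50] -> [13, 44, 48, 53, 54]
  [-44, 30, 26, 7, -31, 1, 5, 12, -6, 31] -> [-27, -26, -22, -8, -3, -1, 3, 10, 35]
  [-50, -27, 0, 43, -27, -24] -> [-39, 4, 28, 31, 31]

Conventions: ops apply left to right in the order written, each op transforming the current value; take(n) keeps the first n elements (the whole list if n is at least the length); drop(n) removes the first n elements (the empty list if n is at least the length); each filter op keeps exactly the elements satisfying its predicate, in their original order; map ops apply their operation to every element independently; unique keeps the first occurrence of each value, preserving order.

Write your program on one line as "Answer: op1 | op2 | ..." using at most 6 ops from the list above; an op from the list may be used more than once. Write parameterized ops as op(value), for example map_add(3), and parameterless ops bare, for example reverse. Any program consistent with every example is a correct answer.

map_neg | map_add(-5) | map_add(9) | drop(1) | sort_asc

Check, running the answer program on each example:
  [-48, 4, -4, -16, 35, -5, 12, 4] -> [48, -4, 4, 16, -35, 5, -12, -4] -> [43, -9, -1, 11, -40, 0, -17, -9] -> [52, 0, 8, 20, -31, 9, -8, 0] -> [0, 8, 20, -31, 9, -8, 0] -> [-31, -8, 0, 0, 8, 9, 20]
  [7, -44, -49, -9, -40, -50] -> [-7, 44, 49, 9, 40, 50] -> [-12, 39, 44, 4, 35, 45] -> [-3, 48, 53, 13, 44, 54] -> [48, 53, 13, 44, 54] -> [13, 44, 48, 53, 54]
  [-44, 30, 26, 7, -31, 1, 5, 12, -6, 31] -> [44, -30, -26, -7, 31, -1, -5, -12, 6, -31] -> [39, -35, -31, -12, 26, -6, -10, -17, 1, -36] -> [48, -26, -22, -3, 35, 3, -1, -8, 10, -27] -> [-26, -22, -3, 35, 3, -1, -8, 10, -27] -> [-27, -26, -22, -8, -3, -1, 3, 10, 35]
  [-50, -27, 0, 43, -27, -24] -> [50, 27, 0, -43, 27, 24] -> [45, 22, -5, -48, 22, 19] -> [54, 31, 4, -39, 31, 28] -> [31, 4, -39, 31, 28] -> [-39, 4, 28, 31, 31]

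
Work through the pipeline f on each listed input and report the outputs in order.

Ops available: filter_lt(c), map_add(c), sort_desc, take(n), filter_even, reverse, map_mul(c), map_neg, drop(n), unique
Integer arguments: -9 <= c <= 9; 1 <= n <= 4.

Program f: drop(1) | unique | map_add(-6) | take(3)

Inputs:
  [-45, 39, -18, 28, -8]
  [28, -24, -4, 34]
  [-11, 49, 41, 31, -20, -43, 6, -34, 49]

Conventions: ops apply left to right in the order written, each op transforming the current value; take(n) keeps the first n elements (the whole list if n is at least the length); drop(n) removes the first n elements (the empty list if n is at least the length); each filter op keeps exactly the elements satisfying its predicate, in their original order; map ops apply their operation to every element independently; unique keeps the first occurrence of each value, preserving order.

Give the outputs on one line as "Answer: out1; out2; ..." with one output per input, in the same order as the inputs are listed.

[33, -24, 22]; [-30, -10, 28]; [43, 35, 25]

Execution, op by op:
  [-45, 39, -18, 28, -8] -> [39, -18, 28, -8] -> [39, -18, 28, -8] -> [33, -24, 22, -14] -> [33, -24, 22]
  [28, -24, -4, 34] -> [-24, -4, 34] -> [-24, -4, 34] -> [-30, -10, 28] -> [-30, -10, 28]
  [-11, 49, 41, 31, -20, -43, 6, -34, 49] -> [49, 41, 31, -20, -43, 6, -34, 49] -> [49, 41, 31, -20, -43, 6, -34] -> [43, 35, 25, -26, -49, 0, -40] -> [43, 35, 25]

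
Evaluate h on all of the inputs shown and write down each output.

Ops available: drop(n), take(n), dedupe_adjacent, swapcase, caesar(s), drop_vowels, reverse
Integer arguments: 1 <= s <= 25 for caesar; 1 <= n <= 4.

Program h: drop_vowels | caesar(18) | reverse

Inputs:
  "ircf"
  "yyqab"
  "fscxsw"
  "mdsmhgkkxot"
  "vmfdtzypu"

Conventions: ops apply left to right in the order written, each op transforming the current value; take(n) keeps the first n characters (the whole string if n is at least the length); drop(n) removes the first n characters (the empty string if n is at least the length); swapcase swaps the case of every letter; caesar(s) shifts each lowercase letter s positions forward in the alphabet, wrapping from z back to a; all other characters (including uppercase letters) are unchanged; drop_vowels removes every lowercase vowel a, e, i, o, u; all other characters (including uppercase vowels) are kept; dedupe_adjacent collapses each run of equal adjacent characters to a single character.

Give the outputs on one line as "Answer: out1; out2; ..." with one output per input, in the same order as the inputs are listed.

"xuj"; "tiqq"; "okpukx"; "lpccyzekve"; "hqrlvxen"

Execution, op by op:
  "ircf" -> "rcf" -> "jux" -> "xuj"
  "yyqab" -> "yyqb" -> "qqit" -> "tiqq"
  "fscxsw" -> "fscxsw" -> "xkupko" -> "okpukx"
  "mdsmhgkkxot" -> "mdsmhgkkxt" -> "evkezyccpl" -> "lpccyzekve"
  "vmfdtzypu" -> "vmfdtzyp" -> "nexvlrqh" -> "hqrlvxen"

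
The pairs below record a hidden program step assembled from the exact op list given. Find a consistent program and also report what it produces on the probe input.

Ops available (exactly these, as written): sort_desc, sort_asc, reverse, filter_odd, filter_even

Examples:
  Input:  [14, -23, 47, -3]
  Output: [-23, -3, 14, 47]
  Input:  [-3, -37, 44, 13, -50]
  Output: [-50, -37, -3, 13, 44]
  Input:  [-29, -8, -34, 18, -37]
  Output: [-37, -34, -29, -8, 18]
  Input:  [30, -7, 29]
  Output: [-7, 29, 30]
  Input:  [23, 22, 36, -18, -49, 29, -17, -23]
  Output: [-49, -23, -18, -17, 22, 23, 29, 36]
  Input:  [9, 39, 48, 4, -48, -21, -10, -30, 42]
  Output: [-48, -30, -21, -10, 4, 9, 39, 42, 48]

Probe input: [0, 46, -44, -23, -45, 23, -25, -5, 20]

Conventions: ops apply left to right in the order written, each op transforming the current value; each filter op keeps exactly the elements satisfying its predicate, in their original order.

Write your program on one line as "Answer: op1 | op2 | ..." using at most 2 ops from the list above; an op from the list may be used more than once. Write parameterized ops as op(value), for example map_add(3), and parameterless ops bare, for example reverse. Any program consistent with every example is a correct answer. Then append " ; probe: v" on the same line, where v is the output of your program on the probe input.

sort_desc | reverse ; probe: [-45, -44, -25, -23, -5, 0, 20, 23, 46]

Check, running the answer program on each example:
  [14, -23, 47, -3] -> [47, 14, -3, -23] -> [-23, -3, 14, 47]
  [-3, -37, 44, 13, -50] -> [44, 13, -3, -37, -50] -> [-50, -37, -3, 13, 44]
  [-29, -8, -34, 18, -37] -> [18, -8, -29, -34, -37] -> [-37, -34, -29, -8, 18]
  [30, -7, 29] -> [30, 29, -7] -> [-7, 29, 30]
  [23, 22, 36, -18, -49, 29, -17, -23] -> [36, 29, 23, 22, -17, -18, -23, -49] -> [-49, -23, -18, -17, 22, 23, 29, 36]
  [9, 39, 48, 4, -48, -21, -10, -30, 42] -> [48, 42, 39, 9, 4, -10, -21, -30, -48] -> [-48, -30, -21, -10, 4, 9, 39, 42, 48]
  probe: [0, 46, -44, -23, -45, 23, -25, -5, 20] -> [46, 23, 20, 0, -5, -23, -25, -44, -45] -> [-45, -44, -25, -23, -5, 0, 20, 23, 46]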